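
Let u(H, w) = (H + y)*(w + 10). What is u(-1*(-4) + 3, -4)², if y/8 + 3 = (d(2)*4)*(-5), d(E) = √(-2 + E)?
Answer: 10404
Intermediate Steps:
y = -24 (y = -24 + 8*((√(-2 + 2)*4)*(-5)) = -24 + 8*((√0*4)*(-5)) = -24 + 8*((0*4)*(-5)) = -24 + 8*(0*(-5)) = -24 + 8*0 = -24 + 0 = -24)
u(H, w) = (-24 + H)*(10 + w) (u(H, w) = (H - 24)*(w + 10) = (-24 + H)*(10 + w))
u(-1*(-4) + 3, -4)² = (-240 - 24*(-4) + 10*(-1*(-4) + 3) + (-1*(-4) + 3)*(-4))² = (-240 + 96 + 10*(4 + 3) + (4 + 3)*(-4))² = (-240 + 96 + 10*7 + 7*(-4))² = (-240 + 96 + 70 - 28)² = (-102)² = 10404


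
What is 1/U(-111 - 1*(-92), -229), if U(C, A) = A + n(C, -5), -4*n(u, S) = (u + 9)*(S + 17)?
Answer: -1/199 ≈ -0.0050251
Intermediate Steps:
n(u, S) = -(9 + u)*(17 + S)/4 (n(u, S) = -(u + 9)*(S + 17)/4 = -(9 + u)*(17 + S)/4)
U(C, A) = -27 + A - 3*C (U(C, A) = A + (-153/4 - 17*C/4 - 9/4*(-5) - ¼*(-5)*C) = A + (-153/4 - 17*C/4 + 45/4 + 5*C/4) = A + (-27 - 3*C) = -27 + A - 3*C)
1/U(-111 - 1*(-92), -229) = 1/(-27 - 229 - 3*(-111 - 1*(-92))) = 1/(-27 - 229 - 3*(-111 + 92)) = 1/(-27 - 229 - 3*(-19)) = 1/(-27 - 229 + 57) = 1/(-199) = -1/199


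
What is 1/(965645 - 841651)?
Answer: 1/123994 ≈ 8.0649e-6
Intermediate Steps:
1/(965645 - 841651) = 1/123994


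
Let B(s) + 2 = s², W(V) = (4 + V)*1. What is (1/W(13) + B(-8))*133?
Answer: 140315/17 ≈ 8253.8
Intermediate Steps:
W(V) = 4 + V
B(s) = -2 + s²
(1/W(13) + B(-8))*133 = (1/(4 + 13) + (-2 + (-8)²))*133 = (1/17 + (-2 + 64))*133 = (1/17 + 62)*133 = (1055/17)*133 = 140315/17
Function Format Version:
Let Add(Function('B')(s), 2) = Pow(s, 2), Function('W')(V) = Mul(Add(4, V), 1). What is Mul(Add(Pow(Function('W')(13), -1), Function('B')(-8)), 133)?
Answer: Rational(140315, 17) ≈ 8253.8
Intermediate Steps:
Function('W')(V) = Add(4, V)
Function('B')(s) = Add(-2, Pow(s, 2))
Mul(Add(Pow(Function('W')(13), -1), Function('B')(-8)), 133) = Mul(Add(Pow(Add(4, 13), -1), Add(-2, Pow(-8, 2))), 133) = Mul(Add(Pow(17, -1), Add(-2, 64)), 133) = Mul(Add(Rational(1, 17), 62), 133) = Mul(Rational(1055, 17), 133) = Rational(140315, 17)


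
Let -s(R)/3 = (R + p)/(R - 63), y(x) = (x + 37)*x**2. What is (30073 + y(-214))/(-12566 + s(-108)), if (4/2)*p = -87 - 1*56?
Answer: 920643366/1432883 ≈ 642.51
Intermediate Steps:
p = -143/2 (p = (-87 - 1*56)/2 = (-87 - 56)/2 = (1/2)*(-143) = -143/2 ≈ -71.500)
y(x) = x**2*(37 + x) (y(x) = (37 + x)*x**2 = x**2*(37 + x))
s(R) = -3*(-143/2 + R)/(-63 + R) (s(R) = -3*(R - 143/2)/(R - 63) = -3*(-143/2 + R)/(-63 + R))
(30073 + y(-214))/(-12566 + s(-108)) = (30073 + (-214)**2*(37 - 214))/(-12566 + 3*(143 - 2*(-108))/(2*(-63 - 108))) = (30073 + 45796*(-177))/(-12566 + (3/2)*(143 + 216)/(-171)) = (30073 - 8105892)/(-12566 + (3/2)*(-1/171)*359) = -8075819/(-12566 - 359/114) = -8075819/(-1432883/114) = -8075819*(-114/1432883) = 920643366/1432883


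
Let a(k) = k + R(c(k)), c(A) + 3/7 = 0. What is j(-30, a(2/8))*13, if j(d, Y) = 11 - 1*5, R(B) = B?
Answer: 78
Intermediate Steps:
c(A) = -3/7 (c(A) = -3/7 + 0 = -3/7)
a(k) = -3/7 + k (a(k) = k - 3/7 = -3/7 + k)
j(d, Y) = 6 (j(d, Y) = 11 - 5 = 6)
j(-30, a(2/8))*13 = 6*13 = 78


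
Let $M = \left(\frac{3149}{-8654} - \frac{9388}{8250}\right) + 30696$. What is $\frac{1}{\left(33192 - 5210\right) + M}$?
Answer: $\frac{35697750}{2094618962999} \approx 1.7043 \cdot 10^{-5}$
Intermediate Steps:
$M = \frac{1095724522499}{35697750}$ ($M = \left(3149 \left(- \frac{1}{8654}\right) - \frac{4694}{4125}\right) + 30696 = \left(- \frac{3149}{8654} - \frac{4694}{4125}\right) + 30696 = - \frac{53611501}{35697750} + 30696 = \frac{1095724522499}{35697750} \approx 30695.0$)
$\frac{1}{\left(33192 - 5210\right) + M} = \frac{1}{\left(33192 - 5210\right) + \frac{1095724522499}{35697750}} = \frac{1}{27982 + \frac{1095724522499}{35697750}} = \frac{1}{\frac{2094618962999}{35697750}} = \frac{35697750}{2094618962999}$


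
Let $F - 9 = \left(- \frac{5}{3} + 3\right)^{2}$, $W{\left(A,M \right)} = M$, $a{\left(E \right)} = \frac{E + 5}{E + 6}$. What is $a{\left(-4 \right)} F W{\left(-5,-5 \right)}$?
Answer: $- \frac{485}{18} \approx -26.944$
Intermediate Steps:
$a{\left(E \right)} = \frac{5 + E}{6 + E}$
$F = \frac{97}{9}$ ($F = 9 + \left(- \frac{5}{3} + 3\right)^{2} = 9 + \left(\frac{4}{3}\right)^{2} = 9 + \frac{16}{9} = \frac{97}{9} \approx 10.778$)
$a{\left(-4 \right)} F W{\left(-5,-5 \right)} = \frac{5 - 4}{6 - 4} \cdot \frac{97}{9} \left(-5\right) = \frac{1}{2} \cdot 1 \cdot \frac{97}{9} \left(-5\right) = \frac{1}{2} \cdot \frac{97}{9} \left(-5\right) = \frac{97}{18} \left(-5\right) = - \frac{485}{18}$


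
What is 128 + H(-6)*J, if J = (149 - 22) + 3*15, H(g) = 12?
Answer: 2192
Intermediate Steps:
J = 172 (J = 127 + 45 = 172)
128 + H(-6)*J = 128 + 12*172 = 128 + 2064 = 2192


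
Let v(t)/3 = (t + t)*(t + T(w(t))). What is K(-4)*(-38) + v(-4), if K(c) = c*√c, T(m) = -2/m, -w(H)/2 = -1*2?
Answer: 108 + 304*I ≈ 108.0 + 304.0*I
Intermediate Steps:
w(H) = 4 (w(H) = -(-2)*2 = -2*(-2) = 4)
K(c) = c^(3/2)
v(t) = 6*t*(-½ + t) (v(t) = 3*((t + t)*(t - 2/4)) = 3*((2*t)*(t - 2*¼)) = 3*((2*t)*(t - ½)) = 3*((2*t)*(-½ + t)) = 3*(2*t*(-½ + t)) = 6*t*(-½ + t))
K(-4)*(-38) + v(-4) = (-4)^(3/2)*(-38) + 3*(-4)*(-1 + 2*(-4)) = -8*I*(-38) + 3*(-4)*(-1 - 8) = 304*I + 3*(-4)*(-9) = 304*I + 108 = 108 + 304*I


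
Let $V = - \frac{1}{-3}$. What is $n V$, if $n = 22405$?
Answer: $\frac{22405}{3} \approx 7468.3$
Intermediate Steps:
$V = \frac{1}{3}$ ($V = \left(-1\right) \left(- \frac{1}{3}\right) = \frac{1}{3} \approx 0.33333$)
$n V = 22405 \cdot \frac{1}{3} = \frac{22405}{3}$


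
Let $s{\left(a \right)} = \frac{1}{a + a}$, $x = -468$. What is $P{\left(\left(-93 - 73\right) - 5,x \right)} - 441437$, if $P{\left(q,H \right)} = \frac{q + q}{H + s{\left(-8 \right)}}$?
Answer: $- \frac{3305916221}{7489} \approx -4.4144 \cdot 10^{5}$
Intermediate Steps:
$s{\left(a \right)} = \frac{1}{2 a}$
$P{\left(q,H \right)} = \frac{2 q}{- \frac{1}{16} + H}$ ($P{\left(q,H \right)} = \frac{q + q}{H + \frac{1}{2 \left(-8\right)}} = \frac{2 q}{H + \frac{1}{2} \left(- \frac{1}{8}\right)} = \frac{2 q}{H - \frac{1}{16}} = \frac{2 q}{- \frac{1}{16} + H}$)
$P{\left(\left(-93 - 73\right) - 5,x \right)} - 441437 = \frac{32 \left(\left(-93 - 73\right) - 5\right)}{-1 + 16 \left(-468\right)} - 441437 = \frac{32 \left(\left(-93 - 73\right) - 5\right)}{-1 - 7488} - 441437 = \frac{32 \left(-166 - 5\right)}{-7489} - 441437 = 32 \left(-171\right) \left(- \frac{1}{7489}\right) - 441437 = \frac{5472}{7489} - 441437 = - \frac{3305916221}{7489}$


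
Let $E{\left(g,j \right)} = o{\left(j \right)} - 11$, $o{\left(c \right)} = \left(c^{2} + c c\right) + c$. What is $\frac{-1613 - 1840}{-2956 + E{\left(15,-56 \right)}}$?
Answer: $- \frac{1151}{1083} \approx -1.0628$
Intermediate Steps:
$o{\left(c \right)} = c + 2 c^{2}$ ($o{\left(c \right)} = \left(c^{2} + c^{2}\right) + c = 2 c^{2} + c = c + 2 c^{2}$)
$E{\left(g,j \right)} = -11 + j \left(1 + 2 j\right)$ ($E{\left(g,j \right)} = j \left(1 + 2 j\right) - 11 = -11 + j \left(1 + 2 j\right)$)
$\frac{-1613 - 1840}{-2956 + E{\left(15,-56 \right)}} = \frac{-1613 - 1840}{-2956 - \left(11 + 56 \left(1 + 2 \left(-56\right)\right)\right)} = - \frac{3453}{-2956 - \left(11 + 56 \left(1 - 112\right)\right)} = - \frac{3453}{-2956 - -6205} = - \frac{3453}{-2956 + \left(-11 + 6216\right)} = - \frac{3453}{-2956 + 6205} = - \frac{3453}{3249} = \left(-3453\right) \frac{1}{3249} = - \frac{1151}{1083}$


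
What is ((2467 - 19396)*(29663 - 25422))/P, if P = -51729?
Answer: 23931963/17243 ≈ 1387.9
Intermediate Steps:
((2467 - 19396)*(29663 - 25422))/P = ((2467 - 19396)*(29663 - 25422))/(-51729) = -16929*4241*(-1/51729) = -71795889*(-1/51729) = 23931963/17243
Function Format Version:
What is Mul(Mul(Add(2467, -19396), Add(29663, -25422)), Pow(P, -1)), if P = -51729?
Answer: Rational(23931963, 17243) ≈ 1387.9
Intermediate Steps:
Mul(Mul(Add(2467, -19396), Add(29663, -25422)), Pow(P, -1)) = Mul(Mul(Add(2467, -19396), Add(29663, -25422)), Pow(-51729, -1)) = Mul(Mul(-16929, 4241), Rational(-1, 51729)) = Mul(-71795889, Rational(-1, 51729)) = Rational(23931963, 17243)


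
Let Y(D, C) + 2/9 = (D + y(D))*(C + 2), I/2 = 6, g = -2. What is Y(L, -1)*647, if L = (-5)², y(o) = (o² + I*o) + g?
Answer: 5518910/9 ≈ 6.1321e+5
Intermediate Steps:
I = 12 (I = 2*6 = 12)
y(o) = -2 + o² + 12*o (y(o) = (o² + 12*o) - 2 = -2 + o² + 12*o)
L = 25
Y(D, C) = -2/9 + (2 + C)*(-2 + D² + 13*D) (Y(D, C) = -2/9 + (D + (-2 + D² + 12*D))*(C + 2) = -2/9 + (-2 + D² + 13*D)*(2 + C) = -2/9 + (2 + C)*(-2 + D² + 13*D))
Y(L, -1)*647 = (-38/9 - 2*(-1) + 2*25² + 26*25 - 1*25² + 13*(-1)*25)*647 = (-38/9 + 2 + 2*625 + 650 - 1*625 - 325)*647 = (-38/9 + 2 + 1250 + 650 - 625 - 325)*647 = (8530/9)*647 = 5518910/9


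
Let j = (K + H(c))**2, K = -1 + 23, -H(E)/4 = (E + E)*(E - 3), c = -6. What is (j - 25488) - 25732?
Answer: 116880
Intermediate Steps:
H(E) = -8*E*(-3 + E) (H(E) = -4*(E + E)*(E - 3) = -4*2*E*(-3 + E) = -8*E*(-3 + E))
K = 22
j = 168100 (j = (22 + 8*(-6)*(3 - 1*(-6)))**2 = (22 + 8*(-6)*(3 + 6))**2 = (22 + 8*(-6)*9)**2 = (22 - 432)**2 = (-410)**2 = 168100)
(j - 25488) - 25732 = (168100 - 25488) - 25732 = 142612 - 25732 = 116880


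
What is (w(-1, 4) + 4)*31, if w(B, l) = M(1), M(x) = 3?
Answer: 217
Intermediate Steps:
w(B, l) = 3
(w(-1, 4) + 4)*31 = (3 + 4)*31 = 7*31 = 217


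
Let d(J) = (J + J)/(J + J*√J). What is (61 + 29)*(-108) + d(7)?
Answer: -29161/3 + √7/3 ≈ -9719.5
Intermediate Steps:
d(J) = 2*J/(J + J^(3/2)) (d(J) = (2*J)/(J + J^(3/2)) = 2*J/(J + J^(3/2)))
(61 + 29)*(-108) + d(7) = (61 + 29)*(-108) + 2*7/(7 + 7^(3/2)) = 90*(-108) + 2*7/(7 + 7*√7) = -9720 + 14/(7 + 7*√7)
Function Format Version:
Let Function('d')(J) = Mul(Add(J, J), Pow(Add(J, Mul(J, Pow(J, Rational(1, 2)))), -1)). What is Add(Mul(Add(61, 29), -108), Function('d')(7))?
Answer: Add(Rational(-29161, 3), Mul(Rational(1, 3), Pow(7, Rational(1, 2)))) ≈ -9719.5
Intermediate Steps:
Function('d')(J) = Mul(2, J, Pow(Add(J, Pow(J, Rational(3, 2))), -1)) (Function('d')(J) = Mul(Mul(2, J), Pow(Add(J, Pow(J, Rational(3, 2))), -1)) = Mul(2, J, Pow(Add(J, Pow(J, Rational(3, 2))), -1)))
Add(Mul(Add(61, 29), -108), Function('d')(7)) = Add(Mul(Add(61, 29), -108), Mul(2, 7, Pow(Add(7, Pow(7, Rational(3, 2))), -1))) = Add(Mul(90, -108), Mul(2, 7, Pow(Add(7, Mul(7, Pow(7, Rational(1, 2)))), -1))) = Add(-9720, Mul(14, Pow(Add(7, Mul(7, Pow(7, Rational(1, 2)))), -1)))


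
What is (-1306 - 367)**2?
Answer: 2798929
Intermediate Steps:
(-1306 - 367)**2 = (-1673)**2 = 2798929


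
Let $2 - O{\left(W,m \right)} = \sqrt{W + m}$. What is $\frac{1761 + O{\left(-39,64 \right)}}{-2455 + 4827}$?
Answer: $\frac{879}{1186} \approx 0.74115$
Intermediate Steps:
$O{\left(W,m \right)} = 2 - \sqrt{W + m}$
$\frac{1761 + O{\left(-39,64 \right)}}{-2455 + 4827} = \frac{1761 + \left(2 - \sqrt{-39 + 64}\right)}{-2455 + 4827} = \frac{1761 + \left(2 - \sqrt{25}\right)}{2372} = \left(1761 + \left(2 - 5\right)\right) \frac{1}{2372} = \left(1761 - 3\right) \frac{1}{2372} = 1758 \cdot \frac{1}{2372} = \frac{879}{1186}$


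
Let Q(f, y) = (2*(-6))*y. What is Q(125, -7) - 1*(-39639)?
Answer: 39723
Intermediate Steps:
Q(f, y) = -12*y
Q(125, -7) - 1*(-39639) = -12*(-7) - 1*(-39639) = 84 + 39639 = 39723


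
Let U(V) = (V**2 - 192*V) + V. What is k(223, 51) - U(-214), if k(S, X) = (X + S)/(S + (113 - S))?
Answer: -9793436/113 ≈ -86668.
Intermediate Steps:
k(S, X) = S/113 + X/113 (k(S, X) = (S + X)/113 = (S + X)*(1/113) = S/113 + X/113)
U(V) = V**2 - 191*V
k(223, 51) - U(-214) = ((1/113)*223 + (1/113)*51) - (-214)*(-191 - 214) = (223/113 + 51/113) - (-214)*(-405) = 274/113 - 1*86670 = 274/113 - 86670 = -9793436/113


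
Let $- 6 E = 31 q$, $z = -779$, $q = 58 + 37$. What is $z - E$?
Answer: $- \frac{1729}{6} \approx -288.17$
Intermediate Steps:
$q = 95$
$E = - \frac{2945}{6}$ ($E = - \frac{31 \cdot 95}{6} = \left(- \frac{1}{6}\right) 2945 = - \frac{2945}{6} \approx -490.83$)
$z - E = -779 - - \frac{2945}{6} = -779 + \frac{2945}{6} = - \frac{1729}{6}$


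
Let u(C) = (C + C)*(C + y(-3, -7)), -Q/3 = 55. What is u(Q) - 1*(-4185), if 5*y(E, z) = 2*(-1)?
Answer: 58767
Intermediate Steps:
Q = -165 (Q = -3*55 = -165)
y(E, z) = -⅖ (y(E, z) = (2*(-1))/5 = (⅕)*(-2) = -⅖)
u(C) = 2*C*(-⅖ + C) (u(C) = (C + C)*(C - ⅖) = (2*C)*(-⅖ + C) = 2*C*(-⅖ + C))
u(Q) - 1*(-4185) = (⅖)*(-165)*(-2 + 5*(-165)) - 1*(-4185) = (⅖)*(-165)*(-2 - 825) + 4185 = (⅖)*(-165)*(-827) + 4185 = 54582 + 4185 = 58767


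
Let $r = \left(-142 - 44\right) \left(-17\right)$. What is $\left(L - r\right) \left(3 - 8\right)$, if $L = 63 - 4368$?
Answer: $37335$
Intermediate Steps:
$r = 3162$ ($r = \left(-186\right) \left(-17\right) = 3162$)
$L = -4305$ ($L = 63 - 4368 = -4305$)
$\left(L - r\right) \left(3 - 8\right) = \left(-4305 - 3162\right) \left(3 - 8\right) = \left(-7467\right) \left(-5\right) = 37335$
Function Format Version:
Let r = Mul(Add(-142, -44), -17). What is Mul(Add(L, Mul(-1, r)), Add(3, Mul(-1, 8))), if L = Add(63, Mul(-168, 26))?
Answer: 37335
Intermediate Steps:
r = 3162 (r = Mul(-186, -17) = 3162)
L = -4305 (L = Add(63, -4368) = -4305)
Mul(Add(L, Mul(-1, r)), Add(3, Mul(-1, 8))) = Mul(Add(-4305, Mul(-1, 3162)), Add(3, Mul(-1, 8))) = Mul(Add(-4305, -3162), Add(3, -8)) = Mul(-7467, -5) = 37335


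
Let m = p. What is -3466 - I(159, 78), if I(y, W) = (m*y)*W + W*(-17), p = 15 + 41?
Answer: -696652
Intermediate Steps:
p = 56
m = 56
I(y, W) = -17*W + 56*W*y (I(y, W) = (56*y)*W + W*(-17) = 56*W*y - 17*W = -17*W + 56*W*y)
-3466 - I(159, 78) = -3466 - 78*(-17 + 56*159) = -3466 - 78*(-17 + 8904) = -3466 - 78*8887 = -3466 - 1*693186 = -3466 - 693186 = -696652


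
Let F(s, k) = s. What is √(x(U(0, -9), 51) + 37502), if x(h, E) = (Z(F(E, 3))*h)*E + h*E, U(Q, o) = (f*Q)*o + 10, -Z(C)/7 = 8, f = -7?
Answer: 2*√2363 ≈ 97.221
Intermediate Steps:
Z(C) = -56 (Z(C) = -7*8 = -56)
U(Q, o) = 10 - 7*Q*o (U(Q, o) = (-7*Q)*o + 10 = -7*Q*o + 10 = 10 - 7*Q*o)
x(h, E) = -55*E*h (x(h, E) = (-56*h)*E + h*E = -56*E*h + E*h = -55*E*h)
√(x(U(0, -9), 51) + 37502) = √(-55*51*(10 - 7*0*(-9)) + 37502) = √(-55*51*(10 + 0) + 37502) = √(-55*51*10 + 37502) = √(-28050 + 37502) = √9452 = 2*√2363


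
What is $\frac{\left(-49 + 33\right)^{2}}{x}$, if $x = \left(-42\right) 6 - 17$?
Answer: $- \frac{256}{269} \approx -0.95167$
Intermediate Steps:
$x = -269$ ($x = -252 - 17 = -269$)
$\frac{\left(-49 + 33\right)^{2}}{x} = \frac{\left(-49 + 33\right)^{2}}{-269} = \left(-16\right)^{2} \left(- \frac{1}{269}\right) = 256 \left(- \frac{1}{269}\right) = - \frac{256}{269}$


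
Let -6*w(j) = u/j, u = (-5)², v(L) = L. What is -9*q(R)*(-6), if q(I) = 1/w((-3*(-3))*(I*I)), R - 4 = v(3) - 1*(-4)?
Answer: -352836/25 ≈ -14113.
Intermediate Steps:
R = 11 (R = 4 + (3 - 1*(-4)) = 4 + (3 + 4) = 4 + 7 = 11)
u = 25
w(j) = -25/(6*j)
q(I) = -54*I²/25 (q(I) = 1/(-25*1/(9*I²)/6) = 1/(-25/(54*I²)) = -54*I²/25)
-9*q(R)*(-6) = -(-486)*11²/25*(-6) = -(-486)*121/25*(-6) = -9*(-6534/25)*(-6) = (58806/25)*(-6) = -352836/25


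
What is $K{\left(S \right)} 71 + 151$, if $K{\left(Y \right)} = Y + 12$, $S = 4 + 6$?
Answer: $1713$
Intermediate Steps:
$S = 10$
$K{\left(Y \right)} = 12 + Y$
$K{\left(S \right)} 71 + 151 = \left(12 + 10\right) 71 + 151 = 22 \cdot 71 + 151 = 1562 + 151 = 1713$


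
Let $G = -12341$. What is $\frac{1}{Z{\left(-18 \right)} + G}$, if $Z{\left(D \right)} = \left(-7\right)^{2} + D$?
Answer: $- \frac{1}{12310} \approx -8.1235 \cdot 10^{-5}$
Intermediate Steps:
$Z{\left(D \right)} = 49 + D$
$\frac{1}{Z{\left(-18 \right)} + G} = \frac{1}{\left(49 - 18\right) - 12341} = \frac{1}{31 - 12341} = \frac{1}{-12310} = - \frac{1}{12310}$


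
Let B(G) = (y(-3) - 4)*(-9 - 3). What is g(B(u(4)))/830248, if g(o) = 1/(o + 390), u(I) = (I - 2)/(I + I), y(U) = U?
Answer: 1/393537552 ≈ 2.5411e-9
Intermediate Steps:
u(I) = (-2 + I)/(2*I) (u(I) = (-2 + I)/((2*I)) = (-2 + I)*(1/(2*I)) = (-2 + I)/(2*I))
B(G) = 84 (B(G) = (-3 - 4)*(-9 - 3) = -7*(-12) = 84)
g(o) = 1/(390 + o)
g(B(u(4)))/830248 = 1/((390 + 84)*830248) = (1/830248)/474 = (1/474)*(1/830248) = 1/393537552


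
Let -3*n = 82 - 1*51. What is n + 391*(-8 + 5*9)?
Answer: 43370/3 ≈ 14457.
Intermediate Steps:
n = -31/3 (n = -(82 - 1*51)/3 = -(82 - 51)/3 = -⅓*31 = -31/3 ≈ -10.333)
n + 391*(-8 + 5*9) = -31/3 + 391*(-8 + 5*9) = -31/3 + 391*(-8 + 45) = -31/3 + 391*37 = -31/3 + 14467 = 43370/3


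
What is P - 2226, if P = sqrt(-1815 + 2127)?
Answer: -2226 + 2*sqrt(78) ≈ -2208.3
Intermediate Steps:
P = 2*sqrt(78) (P = sqrt(312) = 2*sqrt(78) ≈ 17.664)
P - 2226 = 2*sqrt(78) - 2226 = -2226 + 2*sqrt(78)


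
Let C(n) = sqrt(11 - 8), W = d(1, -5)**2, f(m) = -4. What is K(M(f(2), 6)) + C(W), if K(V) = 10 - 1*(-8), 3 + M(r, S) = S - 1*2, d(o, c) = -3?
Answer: 18 + sqrt(3) ≈ 19.732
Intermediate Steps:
M(r, S) = -5 + S (M(r, S) = -3 + (S - 1*2) = -3 + (S - 2) = -3 + (-2 + S) = -5 + S)
W = 9 (W = (-3)**2 = 9)
K(V) = 18 (K(V) = 10 + 8 = 18)
C(n) = sqrt(3)
K(M(f(2), 6)) + C(W) = 18 + sqrt(3)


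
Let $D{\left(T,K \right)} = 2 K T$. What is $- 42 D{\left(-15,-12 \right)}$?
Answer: $-15120$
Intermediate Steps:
$D{\left(T,K \right)} = 2 K T$
$- 42 D{\left(-15,-12 \right)} = - 42 \cdot 2 \left(-12\right) \left(-15\right) = \left(-42\right) 360 = -15120$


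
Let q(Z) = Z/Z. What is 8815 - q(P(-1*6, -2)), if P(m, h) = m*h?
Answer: 8814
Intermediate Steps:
P(m, h) = h*m
q(Z) = 1
8815 - q(P(-1*6, -2)) = 8815 - 1*1 = 8815 - 1 = 8814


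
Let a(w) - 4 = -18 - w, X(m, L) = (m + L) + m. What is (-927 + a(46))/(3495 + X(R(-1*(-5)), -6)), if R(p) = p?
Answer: -987/3499 ≈ -0.28208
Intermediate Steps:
X(m, L) = L + 2*m (X(m, L) = (L + m) + m = L + 2*m)
a(w) = -14 - w (a(w) = 4 + (-18 - w) = -14 - w)
(-927 + a(46))/(3495 + X(R(-1*(-5)), -6)) = (-927 + (-14 - 1*46))/(3495 + (-6 + 2*(-1*(-5)))) = (-927 + (-14 - 46))/(3495 + (-6 + 2*5)) = (-927 - 60)/(3495 + (-6 + 10)) = -987/(3495 + 4) = -987/3499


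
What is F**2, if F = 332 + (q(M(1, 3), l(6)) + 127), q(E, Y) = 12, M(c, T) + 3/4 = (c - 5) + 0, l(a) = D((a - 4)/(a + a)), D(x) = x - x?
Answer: 221841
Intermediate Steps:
D(x) = 0
l(a) = 0
M(c, T) = -23/4 + c (M(c, T) = -3/4 + ((c - 5) + 0) = -3/4 + ((-5 + c) + 0) = -3/4 + (-5 + c) = -23/4 + c)
F = 471 (F = 332 + (12 + 127) = 332 + 139 = 471)
F**2 = 471**2 = 221841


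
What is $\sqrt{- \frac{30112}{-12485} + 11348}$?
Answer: $\frac{2 \sqrt{442312000405}}{12485} \approx 106.54$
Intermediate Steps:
$\sqrt{- \frac{30112}{-12485} + 11348} = \sqrt{\left(-30112\right) \left(- \frac{1}{12485}\right) + 11348} = \sqrt{\frac{30112}{12485} + 11348} = \sqrt{\frac{141709892}{12485}} = \frac{2 \sqrt{442312000405}}{12485}$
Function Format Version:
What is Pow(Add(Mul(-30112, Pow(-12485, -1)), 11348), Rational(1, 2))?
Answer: Mul(Rational(2, 12485), Pow(442312000405, Rational(1, 2))) ≈ 106.54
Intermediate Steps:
Pow(Add(Mul(-30112, Pow(-12485, -1)), 11348), Rational(1, 2)) = Pow(Add(Mul(-30112, Rational(-1, 12485)), 11348), Rational(1, 2)) = Pow(Add(Rational(30112, 12485), 11348), Rational(1, 2)) = Pow(Rational(141709892, 12485), Rational(1, 2)) = Mul(Rational(2, 12485), Pow(442312000405, Rational(1, 2)))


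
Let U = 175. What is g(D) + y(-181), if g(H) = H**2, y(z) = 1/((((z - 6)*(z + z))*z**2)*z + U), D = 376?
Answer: 56749441443680703/401407887079 ≈ 1.4138e+5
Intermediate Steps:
y(z) = 1/(175 + 2*z**4*(-6 + z)) (y(z) = 1/((((z - 6)*(z + z))*z**2)*z + 175) = 1/((((-6 + z)*(2*z))*z**2)*z + 175) = 1/(((2*z*(-6 + z))*z**2)*z + 175) = 1/((2*z**3*(-6 + z))*z + 175) = 1/(2*z**4*(-6 + z) + 175) = 1/(175 + 2*z**4*(-6 + z)))
g(D) + y(-181) = 376**2 + 1/(175 - 12*(-181)**4 + 2*(-181)**5) = 141376 + 1/(175 - 12*1073283121 + 2*(-194264244901)) = 141376 + 1/(175 - 12879397452 - 388528489802) = 141376 + 1/(-401407887079) = 141376 - 1/401407887079 = 56749441443680703/401407887079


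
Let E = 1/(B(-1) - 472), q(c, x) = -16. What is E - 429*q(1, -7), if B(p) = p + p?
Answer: 3253535/474 ≈ 6864.0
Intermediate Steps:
B(p) = 2*p
E = -1/474 (E = 1/(2*(-1) - 472) = 1/(-2 - 472) = 1/(-474) = -1/474 ≈ -0.0021097)
E - 429*q(1, -7) = -1/474 - 429*(-16) = -1/474 + 6864 = 3253535/474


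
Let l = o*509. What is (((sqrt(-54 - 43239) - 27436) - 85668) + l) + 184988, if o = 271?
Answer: 209823 + I*sqrt(43293) ≈ 2.0982e+5 + 208.07*I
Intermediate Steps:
l = 137939 (l = 271*509 = 137939)
(((sqrt(-54 - 43239) - 27436) - 85668) + l) + 184988 = (((sqrt(-54 - 43239) - 27436) - 85668) + 137939) + 184988 = (((sqrt(-43293) - 27436) - 85668) + 137939) + 184988 = (((I*sqrt(43293) - 27436) - 85668) + 137939) + 184988 = (((-27436 + I*sqrt(43293)) - 85668) + 137939) + 184988 = ((-113104 + I*sqrt(43293)) + 137939) + 184988 = (24835 + I*sqrt(43293)) + 184988 = 209823 + I*sqrt(43293)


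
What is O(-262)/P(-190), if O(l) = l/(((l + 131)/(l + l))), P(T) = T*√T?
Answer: -262*I*√190/9025 ≈ -0.40016*I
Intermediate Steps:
P(T) = T^(3/2)
O(l) = 2*l²/(131 + l) (O(l) = l/(((131 + l)/((2*l)))) = l/(((131 + l)*(1/(2*l)))) = l/(((131 + l)/(2*l))) = l*(2*l/(131 + l)) = 2*l²/(131 + l))
O(-262)/P(-190) = (2*(-262)²/(131 - 262))/((-190)^(3/2)) = (2*68644/(-131))/((-190*I*√190)) = (2*68644*(-1/131))*(I*√190/36100) = -262*I*√190/9025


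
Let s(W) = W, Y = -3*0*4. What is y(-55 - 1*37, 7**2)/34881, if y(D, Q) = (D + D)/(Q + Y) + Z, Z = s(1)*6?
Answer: 10/155379 ≈ 6.4359e-5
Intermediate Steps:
Y = 0 (Y = 0*4 = 0)
Z = 6 (Z = 1*6 = 6)
y(D, Q) = 6 + 2*D/Q (y(D, Q) = (D + D)/(Q + 0) + 6 = (2*D)/Q + 6 = 2*D/Q + 6 = 6 + 2*D/Q)
y(-55 - 1*37, 7**2)/34881 = (6 + 2*(-55 - 1*37)/(7**2))/34881 = (6 + 2*(-55 - 37)/49)*(1/34881) = (6 + 2*(-92)*(1/49))*(1/34881) = (6 - 184/49)*(1/34881) = (110/49)*(1/34881) = 10/155379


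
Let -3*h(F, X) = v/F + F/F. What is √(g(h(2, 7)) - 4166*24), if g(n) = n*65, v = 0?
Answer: I*√900051/3 ≈ 316.24*I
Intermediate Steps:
h(F, X) = -⅓ (h(F, X) = -(0/F + F/F)/3 = -(0 + 1)/3 = -⅓*1 = -⅓)
g(n) = 65*n
√(g(h(2, 7)) - 4166*24) = √(65*(-⅓) - 4166*24) = √(-65/3 - 99984) = √(-300017/3) = I*√900051/3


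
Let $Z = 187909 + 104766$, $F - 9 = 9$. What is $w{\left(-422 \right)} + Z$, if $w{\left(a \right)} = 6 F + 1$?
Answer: $292784$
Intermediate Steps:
$F = 18$ ($F = 9 + 9 = 18$)
$w{\left(a \right)} = 109$ ($w{\left(a \right)} = 6 \cdot 18 + 1 = 108 + 1 = 109$)
$Z = 292675$
$w{\left(-422 \right)} + Z = 109 + 292675 = 292784$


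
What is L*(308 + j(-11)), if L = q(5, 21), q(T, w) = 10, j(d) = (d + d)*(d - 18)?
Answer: 9460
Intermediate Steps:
j(d) = 2*d*(-18 + d) (j(d) = (2*d)*(-18 + d) = 2*d*(-18 + d))
L = 10
L*(308 + j(-11)) = 10*(308 + 2*(-11)*(-18 - 11)) = 10*(308 + 2*(-11)*(-29)) = 10*(308 + 638) = 10*946 = 9460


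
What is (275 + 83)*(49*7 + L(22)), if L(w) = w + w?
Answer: 138546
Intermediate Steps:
L(w) = 2*w
(275 + 83)*(49*7 + L(22)) = (275 + 83)*(49*7 + 2*22) = 358*(343 + 44) = 358*387 = 138546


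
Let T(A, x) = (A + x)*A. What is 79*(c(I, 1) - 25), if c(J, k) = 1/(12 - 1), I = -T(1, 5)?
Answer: -21646/11 ≈ -1967.8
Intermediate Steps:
T(A, x) = A*(A + x)
I = -6 (I = -(1 + 5) = -6 ≈ -6.0000)
c(J, k) = 1/11
79*(c(I, 1) - 25) = 79*(1/11 - 25) = 79*(-274/11) = -21646/11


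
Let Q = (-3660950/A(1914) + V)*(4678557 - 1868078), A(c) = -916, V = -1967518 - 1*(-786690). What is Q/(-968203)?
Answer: 1514816560300771/443436974 ≈ 3.4161e+6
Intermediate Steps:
V = -1180828 (V = -1967518 + 786690 = -1180828)
Q = -1514816560300771/458 (Q = (-3660950/(-916) - 1180828)*(4678557 - 1868078) = (-3660950*(-1/916) - 1180828)*2810479 = (1830475/458 - 1180828)*2810479 = -538988749/458*2810479 = -1514816560300771/458 ≈ -3.3075e+12)
Q/(-968203) = -1514816560300771/458/(-968203) = -1514816560300771/458*(-1/968203) = 1514816560300771/443436974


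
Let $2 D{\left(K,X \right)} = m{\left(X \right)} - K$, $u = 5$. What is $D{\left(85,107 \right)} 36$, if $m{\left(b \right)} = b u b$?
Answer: $1028880$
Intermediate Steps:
$m{\left(b \right)} = 5 b^{2}$ ($m{\left(b \right)} = b 5 b = 5 b b = 5 b^{2}$)
$D{\left(K,X \right)} = - \frac{K}{2} + \frac{5 X^{2}}{2}$ ($D{\left(K,X \right)} = \frac{5 X^{2} - K}{2} = \frac{- K + 5 X^{2}}{2} = - \frac{K}{2} + \frac{5 X^{2}}{2}$)
$D{\left(85,107 \right)} 36 = \left(\left(- \frac{1}{2}\right) 85 + \frac{5 \cdot 107^{2}}{2}\right) 36 = \left(- \frac{85}{2} + \frac{5}{2} \cdot 11449\right) 36 = \left(- \frac{85}{2} + \frac{57245}{2}\right) 36 = 28580 \cdot 36 = 1028880$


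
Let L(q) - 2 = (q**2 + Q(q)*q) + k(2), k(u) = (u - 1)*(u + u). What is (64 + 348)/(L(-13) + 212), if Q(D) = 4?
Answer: 412/335 ≈ 1.2299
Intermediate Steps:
k(u) = 2*u*(-1 + u) (k(u) = (-1 + u)*(2*u) = 2*u*(-1 + u))
L(q) = 6 + q**2 + 4*q (L(q) = 2 + ((q**2 + 4*q) + 2*2*(-1 + 2)) = 2 + ((q**2 + 4*q) + 2*2*1) = 2 + ((q**2 + 4*q) + 4) = 2 + (4 + q**2 + 4*q) = 6 + q**2 + 4*q)
(64 + 348)/(L(-13) + 212) = (64 + 348)/((6 + (-13)**2 + 4*(-13)) + 212) = 412/((6 + 169 - 52) + 212) = 412/(123 + 212) = 412/335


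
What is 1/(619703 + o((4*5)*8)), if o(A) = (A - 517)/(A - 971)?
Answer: 811/502579490 ≈ 1.6137e-6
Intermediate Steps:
o(A) = (-517 + A)/(-971 + A)
1/(619703 + o((4*5)*8)) = 1/(619703 + (-517 + (4*5)*8)/(-971 + (4*5)*8)) = 1/(619703 + (-517 + 20*8)/(-971 + 20*8)) = 1/(619703 + (-517 + 160)/(-971 + 160)) = 1/(619703 - 357/(-811)) = 1/(619703 - 1/811*(-357)) = 1/(619703 + 357/811) = 1/(502579490/811) = 811/502579490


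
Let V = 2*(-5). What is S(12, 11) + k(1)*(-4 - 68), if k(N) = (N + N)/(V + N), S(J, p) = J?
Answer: 28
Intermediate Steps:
V = -10
k(N) = 2*N/(-10 + N) (k(N) = (N + N)/(-10 + N) = (2*N)/(-10 + N) = 2*N/(-10 + N))
S(12, 11) + k(1)*(-4 - 68) = 12 + (2*1/(-10 + 1))*(-4 - 68) = 12 + (2*1/(-9))*(-72) = 12 + (2*1*(-⅑))*(-72) = 12 - 2/9*(-72) = 12 + 16 = 28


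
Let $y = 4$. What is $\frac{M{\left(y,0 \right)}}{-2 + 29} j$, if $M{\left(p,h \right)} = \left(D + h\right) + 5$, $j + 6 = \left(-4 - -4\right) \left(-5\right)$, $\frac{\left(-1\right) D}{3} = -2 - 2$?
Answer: $- \frac{34}{9} \approx -3.7778$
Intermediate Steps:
$D = 12$ ($D = - 3 \left(-2 - 2\right) = \left(-3\right) \left(-4\right) = 12$)
$j = -6$ ($j = -6 + \left(-4 - -4\right) \left(-5\right) = -6 + \left(-4 + 4\right) \left(-5\right) = -6 + 0 \left(-5\right) = -6 + 0 = -6$)
$M{\left(p,h \right)} = 17 + h$ ($M{\left(p,h \right)} = \left(12 + h\right) + 5 = 17 + h$)
$\frac{M{\left(y,0 \right)}}{-2 + 29} j = \frac{17 + 0}{-2 + 29} \left(-6\right) = \frac{17}{27} \left(-6\right) = - \frac{34}{9}$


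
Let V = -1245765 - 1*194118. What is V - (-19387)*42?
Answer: -625629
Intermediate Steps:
V = -1439883 (V = -1245765 - 194118 = -1439883)
V - (-19387)*42 = -1439883 - (-19387)*42 = -1439883 - 1*(-814254) = -1439883 + 814254 = -625629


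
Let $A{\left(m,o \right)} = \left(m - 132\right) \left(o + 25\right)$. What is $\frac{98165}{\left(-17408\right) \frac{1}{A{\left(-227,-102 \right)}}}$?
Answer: $- \frac{2713575095}{17408} \approx -1.5588 \cdot 10^{5}$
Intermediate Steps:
$A{\left(m,o \right)} = \left(-132 + m\right) \left(25 + o\right)$
$\frac{98165}{\left(-17408\right) \frac{1}{A{\left(-227,-102 \right)}}} = \frac{98165}{\left(-17408\right) \frac{1}{-3300 - -13464 + 25 \left(-227\right) - -23154}} = \frac{98165}{\left(-17408\right) \frac{1}{-3300 + 13464 - 5675 + 23154}} = \frac{98165}{\left(-17408\right) \frac{1}{27643}} = \frac{98165}{- \frac{17408}{27643}} = 98165 \left(- \frac{27643}{17408}\right) = - \frac{2713575095}{17408}$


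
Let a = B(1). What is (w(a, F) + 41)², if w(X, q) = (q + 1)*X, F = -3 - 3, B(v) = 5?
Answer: 256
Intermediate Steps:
F = -6
a = 5
w(X, q) = X*(1 + q) (w(X, q) = (1 + q)*X = X*(1 + q))
(w(a, F) + 41)² = (5*(1 - 6) + 41)² = (5*(-5) + 41)² = (-25 + 41)² = 16² = 256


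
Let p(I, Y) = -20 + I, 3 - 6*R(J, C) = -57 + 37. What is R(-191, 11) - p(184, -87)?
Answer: -961/6 ≈ -160.17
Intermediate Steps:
R(J, C) = 23/6 (R(J, C) = ½ - (-57 + 37)/6 = ½ - ⅙*(-20) = ½ + 10/3 = 23/6)
R(-191, 11) - p(184, -87) = 23/6 - (-20 + 184) = 23/6 - 1*164 = 23/6 - 164 = -961/6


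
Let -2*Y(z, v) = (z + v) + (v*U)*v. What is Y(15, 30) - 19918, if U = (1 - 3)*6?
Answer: -29081/2 ≈ -14541.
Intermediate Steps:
U = -12 (U = -2*6 = -12)
Y(z, v) = 6*v² - v/2 - z/2 (Y(z, v) = -((z + v) + (v*(-12))*v)/2 = -((v + z) + (-12*v)*v)/2 = -((v + z) - 12*v²)/2 = -(v + z - 12*v²)/2 = 6*v² - v/2 - z/2)
Y(15, 30) - 19918 = (6*30² - ½*30 - ½*15) - 19918 = (6*900 - 15 - 15/2) - 19918 = (5400 - 15 - 15/2) - 19918 = 10755/2 - 19918 = -29081/2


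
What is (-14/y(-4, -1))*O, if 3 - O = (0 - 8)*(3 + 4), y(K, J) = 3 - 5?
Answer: 413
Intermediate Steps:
y(K, J) = -2
O = 59 (O = 3 - (0 - 8)*(3 + 4) = 3 - (-8)*7 = 3 - 1*(-56) = 3 + 56 = 59)
(-14/y(-4, -1))*O = -14/(-2)*59 = -14*(-½)*59 = 7*59 = 413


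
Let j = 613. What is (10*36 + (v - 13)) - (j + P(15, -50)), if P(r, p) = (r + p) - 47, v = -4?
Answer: -188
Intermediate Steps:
P(r, p) = -47 + p + r (P(r, p) = (p + r) - 47 = -47 + p + r)
(10*36 + (v - 13)) - (j + P(15, -50)) = (10*36 + (-4 - 13)) - (613 + (-47 - 50 + 15)) = (360 - 17) - (613 - 82) = 343 - 1*531 = 343 - 531 = -188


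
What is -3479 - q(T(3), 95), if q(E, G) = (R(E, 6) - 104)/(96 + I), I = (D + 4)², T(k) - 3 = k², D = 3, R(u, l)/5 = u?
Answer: -504411/145 ≈ -3478.7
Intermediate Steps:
R(u, l) = 5*u
T(k) = 3 + k²
I = 49 (I = (3 + 4)² = 7² = 49)
q(E, G) = -104/145 + E/29 (q(E, G) = (5*E - 104)/(96 + 49) = (-104 + 5*E)/145 = (-104 + 5*E)*(1/145) = -104/145 + E/29)
-3479 - q(T(3), 95) = -3479 - (-104/145 + (3 + 3²)/29) = -3479 - (-104/145 + (3 + 9)/29) = -3479 - (-104/145 + (1/29)*12) = -3479 - (-104/145 + 12/29) = -3479 - 1*(-44/145) = -3479 + 44/145 = -504411/145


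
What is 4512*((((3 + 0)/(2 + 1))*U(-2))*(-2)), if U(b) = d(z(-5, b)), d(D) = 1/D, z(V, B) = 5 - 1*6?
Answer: 9024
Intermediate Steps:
z(V, B) = -1 (z(V, B) = 5 - 6 = -1)
U(b) = -1 (U(b) = 1/(-1) = -1)
4512*((((3 + 0)/(2 + 1))*U(-2))*(-2)) = 4512*((((3 + 0)/(2 + 1))*(-1))*(-2)) = 4512*(((3/3)*(-1))*(-2)) = 4512*(((3*(⅓))*(-1))*(-2)) = 4512*((1*(-1))*(-2)) = 4512*(-1*(-2)) = 4512*2 = 9024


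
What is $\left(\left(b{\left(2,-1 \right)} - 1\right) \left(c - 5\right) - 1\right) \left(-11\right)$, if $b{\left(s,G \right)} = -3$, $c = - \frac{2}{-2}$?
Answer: $-165$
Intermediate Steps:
$c = 1$ ($c = \left(-2\right) \left(- \frac{1}{2}\right) = 1$)
$\left(\left(b{\left(2,-1 \right)} - 1\right) \left(c - 5\right) - 1\right) \left(-11\right) = \left(\left(-3 - 1\right) \left(1 - 5\right) - 1\right) \left(-11\right) = \left(\left(-4\right) \left(-4\right) - 1\right) \left(-11\right) = \left(16 - 1\right) \left(-11\right) = 15 \left(-11\right) = -165$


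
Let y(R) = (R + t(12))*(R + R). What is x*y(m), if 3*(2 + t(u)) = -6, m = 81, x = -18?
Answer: -224532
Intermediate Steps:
t(u) = -4 (t(u) = -2 + (⅓)*(-6) = -2 - 2 = -4)
y(R) = 2*R*(-4 + R) (y(R) = (R - 4)*(R + R) = (-4 + R)*(2*R) = 2*R*(-4 + R))
x*y(m) = -36*81*(-4 + 81) = -36*81*77 = -18*12474 = -224532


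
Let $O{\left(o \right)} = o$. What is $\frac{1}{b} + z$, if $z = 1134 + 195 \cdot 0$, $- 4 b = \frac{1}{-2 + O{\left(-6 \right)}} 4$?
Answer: $1142$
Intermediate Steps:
$b = \frac{1}{8}$ ($b = - \frac{\frac{1}{-2 - 6} \cdot 4}{4} = - \frac{\frac{1}{-8} \cdot 4}{4} = - \frac{\left(- \frac{1}{8}\right) 4}{4} = \left(- \frac{1}{4}\right) \left(- \frac{1}{2}\right) = \frac{1}{8} \approx 0.125$)
$z = 1134$ ($z = 1134 + 0 = 1134$)
$\frac{1}{b} + z = \frac{1}{\frac{1}{8}} + 1134 = 8 + 1134 = 1142$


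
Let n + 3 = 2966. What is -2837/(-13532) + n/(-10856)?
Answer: -2324211/36725848 ≈ -0.063285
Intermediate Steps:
n = 2963 (n = -3 + 2966 = 2963)
-2837/(-13532) + n/(-10856) = -2837/(-13532) + 2963/(-10856) = -2837*(-1/13532) + 2963*(-1/10856) = 2837/13532 - 2963/10856 = -2324211/36725848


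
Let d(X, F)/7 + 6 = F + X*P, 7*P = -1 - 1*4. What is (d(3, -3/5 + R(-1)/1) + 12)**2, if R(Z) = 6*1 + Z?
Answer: 5041/25 ≈ 201.64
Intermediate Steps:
P = -5/7 (P = (-1 - 1*4)/7 = (-1 - 4)/7 = (1/7)*(-5) = -5/7 ≈ -0.71429)
R(Z) = 6 + Z
d(X, F) = -42 - 5*X + 7*F (d(X, F) = -42 + 7*(F + X*(-5/7)) = -42 + 7*(F - 5*X/7) = -42 + (-5*X + 7*F) = -42 - 5*X + 7*F)
(d(3, -3/5 + R(-1)/1) + 12)**2 = ((-42 - 5*3 + 7*(-3/5 + (6 - 1)/1)) + 12)**2 = ((-42 - 15 + 7*(-3*1/5 + 5*1)) + 12)**2 = ((-42 - 15 + 7*(-3/5 + 5)) + 12)**2 = ((-42 - 15 + 7*(22/5)) + 12)**2 = ((-42 - 15 + 154/5) + 12)**2 = (-131/5 + 12)**2 = (-71/5)**2 = 5041/25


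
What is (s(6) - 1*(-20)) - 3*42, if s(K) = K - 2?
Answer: -102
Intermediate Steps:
s(K) = -2 + K
(s(6) - 1*(-20)) - 3*42 = ((-2 + 6) - 1*(-20)) - 3*42 = (4 + 20) - 126 = 24 - 126 = -102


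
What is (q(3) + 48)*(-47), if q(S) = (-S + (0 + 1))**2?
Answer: -2444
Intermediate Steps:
q(S) = (1 - S)**2 (q(S) = (-S + 1)**2 = (1 - S)**2)
(q(3) + 48)*(-47) = ((-1 + 3)**2 + 48)*(-47) = (2**2 + 48)*(-47) = (4 + 48)*(-47) = 52*(-47) = -2444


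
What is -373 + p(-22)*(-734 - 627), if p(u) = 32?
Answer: -43925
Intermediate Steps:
-373 + p(-22)*(-734 - 627) = -373 + 32*(-734 - 627) = -373 + 32*(-1361) = -373 - 43552 = -43925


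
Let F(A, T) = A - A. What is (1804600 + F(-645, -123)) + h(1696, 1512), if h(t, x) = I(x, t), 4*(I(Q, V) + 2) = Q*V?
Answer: 2445686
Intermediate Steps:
I(Q, V) = -2 + Q*V/4 (I(Q, V) = -2 + (Q*V)/4 = -2 + Q*V/4)
h(t, x) = -2 + t*x/4 (h(t, x) = -2 + x*t/4 = -2 + t*x/4)
F(A, T) = 0
(1804600 + F(-645, -123)) + h(1696, 1512) = (1804600 + 0) + (-2 + (¼)*1696*1512) = 1804600 + (-2 + 641088) = 1804600 + 641086 = 2445686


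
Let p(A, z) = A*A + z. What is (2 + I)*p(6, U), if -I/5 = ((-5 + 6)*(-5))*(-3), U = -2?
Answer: -2482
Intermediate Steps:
p(A, z) = z + A**2 (p(A, z) = A**2 + z = z + A**2)
I = -75 (I = -5*(-5 + 6)*(-5)*(-3) = -5*1*(-5)*(-3) = -(-25)*(-3) = -5*15 = -75)
(2 + I)*p(6, U) = (2 - 75)*(-2 + 6**2) = -73*(-2 + 36) = -73*34 = -2482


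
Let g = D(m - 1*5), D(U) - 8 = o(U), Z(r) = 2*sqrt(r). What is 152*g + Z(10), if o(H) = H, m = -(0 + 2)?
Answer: 152 + 2*sqrt(10) ≈ 158.32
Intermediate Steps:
m = -2 (m = -1*2 = -2)
D(U) = 8 + U
g = 1 (g = 8 + (-2 - 1*5) = 8 + (-2 - 5) = 8 - 7 = 1)
152*g + Z(10) = 152*1 + 2*sqrt(10) = 152 + 2*sqrt(10)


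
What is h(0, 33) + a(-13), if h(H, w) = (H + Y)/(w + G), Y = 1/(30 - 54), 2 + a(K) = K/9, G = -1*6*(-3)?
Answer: -4217/1224 ≈ -3.4453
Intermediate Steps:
G = 18 (G = -6*(-3) = 18)
a(K) = -2 + K/9
Y = -1/24 (Y = 1/(-24) = -1/24 ≈ -0.041667)
h(H, w) = (-1/24 + H)/(18 + w) (h(H, w) = (H - 1/24)/(w + 18) = (-1/24 + H)/(18 + w))
h(0, 33) + a(-13) = (-1/24 + 0)/(18 + 33) + (-2 + (⅑)*(-13)) = -1/24/51 + (-2 - 13/9) = (1/51)*(-1/24) - 31/9 = -1/1224 - 31/9 = -4217/1224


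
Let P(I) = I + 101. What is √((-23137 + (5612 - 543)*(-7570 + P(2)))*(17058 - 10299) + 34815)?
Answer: 5*I*√10239440217 ≈ 5.0595e+5*I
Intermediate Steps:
P(I) = 101 + I
√((-23137 + (5612 - 543)*(-7570 + P(2)))*(17058 - 10299) + 34815) = √((-23137 + (5612 - 543)*(-7570 + (101 + 2)))*(17058 - 10299) + 34815) = √((-23137 + 5069*(-7570 + 103))*6759 + 34815) = √((-23137 + 5069*(-7467))*6759 + 34815) = √((-23137 - 37850223)*6759 + 34815) = √(-37873360*6759 + 34815) = √(-255986040240 + 34815) = √(-255986005425) = 5*I*√10239440217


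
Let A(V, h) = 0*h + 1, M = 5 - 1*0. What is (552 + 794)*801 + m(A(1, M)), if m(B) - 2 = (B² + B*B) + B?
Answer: 1078151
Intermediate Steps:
M = 5 (M = 5 + 0 = 5)
A(V, h) = 1 (A(V, h) = 0 + 1 = 1)
m(B) = 2 + B + 2*B² (m(B) = 2 + ((B² + B*B) + B) = 2 + ((B² + B²) + B) = 2 + (2*B² + B) = 2 + (B + 2*B²) = 2 + B + 2*B²)
(552 + 794)*801 + m(A(1, M)) = (552 + 794)*801 + (2 + 1 + 2*1²) = 1346*801 + (2 + 1 + 2*1) = 1078146 + (2 + 1 + 2) = 1078146 + 5 = 1078151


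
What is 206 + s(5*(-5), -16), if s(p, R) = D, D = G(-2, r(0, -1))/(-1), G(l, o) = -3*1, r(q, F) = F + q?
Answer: 209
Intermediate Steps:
G(l, o) = -3
D = 3 (D = -3/(-1) = -3*(-1) = 3)
s(p, R) = 3
206 + s(5*(-5), -16) = 206 + 3 = 209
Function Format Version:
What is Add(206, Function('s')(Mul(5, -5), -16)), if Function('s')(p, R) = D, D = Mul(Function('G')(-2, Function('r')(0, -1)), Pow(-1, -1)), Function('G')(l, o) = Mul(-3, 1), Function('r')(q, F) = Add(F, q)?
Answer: 209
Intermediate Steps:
Function('G')(l, o) = -3
D = 3 (D = Mul(-3, Pow(-1, -1)) = Mul(-3, -1) = 3)
Function('s')(p, R) = 3
Add(206, Function('s')(Mul(5, -5), -16)) = Add(206, 3) = 209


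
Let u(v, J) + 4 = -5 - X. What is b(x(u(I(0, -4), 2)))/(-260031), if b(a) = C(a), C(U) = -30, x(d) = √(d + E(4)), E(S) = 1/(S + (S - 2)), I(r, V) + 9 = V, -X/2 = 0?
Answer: 10/86677 ≈ 0.00011537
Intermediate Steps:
X = 0 (X = -2*0 = 0)
I(r, V) = -9 + V
E(S) = 1/(-2 + 2*S) (E(S) = 1/(S + (-2 + S)) = 1/(-2 + 2*S))
u(v, J) = -9 (u(v, J) = -4 + (-5 - 1*0) = -4 + (-5 + 0) = -4 - 5 = -9)
x(d) = √(⅙ + d) (x(d) = √(d + 1/(2*(-1 + 4))) = √(d + (½)/3) = √(d + (½)*(⅓)) = √(d + ⅙) = √(⅙ + d))
b(a) = -30
b(x(u(I(0, -4), 2)))/(-260031) = -30/(-260031) = -30*(-1/260031) = 10/86677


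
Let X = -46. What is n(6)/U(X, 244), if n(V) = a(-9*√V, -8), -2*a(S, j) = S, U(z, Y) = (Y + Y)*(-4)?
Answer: -9*√6/3904 ≈ -0.0056469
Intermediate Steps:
U(z, Y) = -8*Y (U(z, Y) = (2*Y)*(-4) = -8*Y)
a(S, j) = -S/2
n(V) = 9*√V/2 (n(V) = -(-9)*√V/2 = 9*√V/2)
n(6)/U(X, 244) = (9*√6/2)/((-8*244)) = (9*√6/2)/(-1952) = (9*√6/2)*(-1/1952) = -9*√6/3904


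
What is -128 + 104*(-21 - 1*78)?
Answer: -10424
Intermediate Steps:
-128 + 104*(-21 - 1*78) = -128 + 104*(-21 - 78) = -128 + 104*(-99) = -128 - 10296 = -10424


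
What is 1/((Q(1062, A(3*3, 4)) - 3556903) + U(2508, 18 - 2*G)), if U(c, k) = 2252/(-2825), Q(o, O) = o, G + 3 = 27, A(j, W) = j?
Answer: -2825/10045253077 ≈ -2.8123e-7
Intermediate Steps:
G = 24 (G = -3 + 27 = 24)
U(c, k) = -2252/2825 (U(c, k) = 2252*(-1/2825) = -2252/2825)
1/((Q(1062, A(3*3, 4)) - 3556903) + U(2508, 18 - 2*G)) = 1/((1062 - 3556903) - 2252/2825) = 1/(-3555841 - 2252/2825) = 1/(-10045253077/2825) = -2825/10045253077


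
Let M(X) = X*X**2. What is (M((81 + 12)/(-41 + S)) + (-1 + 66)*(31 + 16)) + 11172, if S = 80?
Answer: 31286510/2197 ≈ 14241.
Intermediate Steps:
M(X) = X**3
(M((81 + 12)/(-41 + S)) + (-1 + 66)*(31 + 16)) + 11172 = (((81 + 12)/(-41 + 80))**3 + (-1 + 66)*(31 + 16)) + 11172 = ((93/39)**3 + 65*47) + 11172 = ((93*(1/39))**3 + 3055) + 11172 = ((31/13)**3 + 3055) + 11172 = (29791/2197 + 3055) + 11172 = 6741626/2197 + 11172 = 31286510/2197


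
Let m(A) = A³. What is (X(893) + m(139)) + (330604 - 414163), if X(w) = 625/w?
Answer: 2323640205/893 ≈ 2.6021e+6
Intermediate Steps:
(X(893) + m(139)) + (330604 - 414163) = (625/893 + 139³) + (330604 - 414163) = (625*(1/893) + 2685619) - 83559 = (625/893 + 2685619) - 83559 = 2398258392/893 - 83559 = 2323640205/893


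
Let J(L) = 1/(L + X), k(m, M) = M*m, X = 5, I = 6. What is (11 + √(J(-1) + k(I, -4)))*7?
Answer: 77 + 7*I*√95/2 ≈ 77.0 + 34.114*I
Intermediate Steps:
J(L) = 1/(5 + L) (J(L) = 1/(L + 5) = 1/(5 + L))
(11 + √(J(-1) + k(I, -4)))*7 = (11 + √(1/(5 - 1) - 4*6))*7 = (11 + √(1/4 - 24))*7 = (11 + √(¼ - 24))*7 = (11 + √(-95/4))*7 = (11 + I*√95/2)*7 = 77 + 7*I*√95/2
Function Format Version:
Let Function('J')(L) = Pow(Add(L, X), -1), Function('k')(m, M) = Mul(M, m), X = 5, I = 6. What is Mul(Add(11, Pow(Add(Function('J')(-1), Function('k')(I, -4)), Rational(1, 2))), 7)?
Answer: Add(77, Mul(Rational(7, 2), I, Pow(95, Rational(1, 2)))) ≈ Add(77.000, Mul(34.114, I))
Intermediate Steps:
Function('J')(L) = Pow(Add(5, L), -1) (Function('J')(L) = Pow(Add(L, 5), -1) = Pow(Add(5, L), -1))
Mul(Add(11, Pow(Add(Function('J')(-1), Function('k')(I, -4)), Rational(1, 2))), 7) = Mul(Add(11, Pow(Add(Pow(Add(5, -1), -1), Mul(-4, 6)), Rational(1, 2))), 7) = Mul(Add(11, Pow(Add(Pow(4, -1), -24), Rational(1, 2))), 7) = Mul(Add(11, Pow(Add(Rational(1, 4), -24), Rational(1, 2))), 7) = Mul(Add(11, Pow(Rational(-95, 4), Rational(1, 2))), 7) = Mul(Add(11, Mul(Rational(1, 2), I, Pow(95, Rational(1, 2)))), 7) = Add(77, Mul(Rational(7, 2), I, Pow(95, Rational(1, 2))))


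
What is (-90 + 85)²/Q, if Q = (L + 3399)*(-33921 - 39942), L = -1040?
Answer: -25/174242817 ≈ -1.4348e-7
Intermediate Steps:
Q = -174242817 (Q = (-1040 + 3399)*(-33921 - 39942) = 2359*(-73863) = -174242817)
(-90 + 85)²/Q = (-90 + 85)²/(-174242817) = (-5)²*(-1/174242817) = 25*(-1/174242817) = -25/174242817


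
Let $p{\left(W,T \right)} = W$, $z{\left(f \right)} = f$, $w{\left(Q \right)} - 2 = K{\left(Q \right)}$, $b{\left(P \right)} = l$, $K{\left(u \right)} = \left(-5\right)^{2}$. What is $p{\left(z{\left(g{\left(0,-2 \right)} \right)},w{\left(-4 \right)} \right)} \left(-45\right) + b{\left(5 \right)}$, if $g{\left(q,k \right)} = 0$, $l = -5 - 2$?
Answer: $-7$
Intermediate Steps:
$K{\left(u \right)} = 25$
$l = -7$ ($l = -5 - 2 = -7$)
$b{\left(P \right)} = -7$
$w{\left(Q \right)} = 27$ ($w{\left(Q \right)} = 2 + 25 = 27$)
$p{\left(z{\left(g{\left(0,-2 \right)} \right)},w{\left(-4 \right)} \right)} \left(-45\right) + b{\left(5 \right)} = 0 \left(-45\right) - 7 = 0 - 7 = -7$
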